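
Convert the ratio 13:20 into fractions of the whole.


Total parts = 13 + 20 = 33
First part: 13/33 = 13/33
Second part: 20/33 = 20/33
= 13/33 and 20/33

13/33 and 20/33


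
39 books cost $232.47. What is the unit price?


Unit rate = total / quantity
= 232.47 / 39
= $5.96 per unit

$5.96 per unit


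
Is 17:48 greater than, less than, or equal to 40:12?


17/48 = 0.3542
40/12 = 3.3333
0.3542 < 3.3333, so 17:48 is less
= less than

less than


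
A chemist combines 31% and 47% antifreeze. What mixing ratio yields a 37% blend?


Let x parts of 31% mix with y parts of 47%.
31x + 47y = 37(x + y)
31x + 47y = 37x + 37y
x(31 - 37) = y(37 - 47)
x/y = (47 - 37)/(37 - 31) = 10/6
Simplify: 5:3
= 5:3

5:3


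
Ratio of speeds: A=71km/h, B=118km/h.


Ratio = 71:118
GCD = 1
Simplified = 71:118
Time ratio (same distance) = 118:71
Speed ratio = 71:118

71:118


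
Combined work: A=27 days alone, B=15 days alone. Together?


Rate of A = 1/27 per day
Rate of B = 1/15 per day
Combined rate = 1/27 + 1/15 = 42/405 ≈ 0.1037 per day
Days = 1 / combined rate = 405/42
≈ 9.64 days

9.64 days


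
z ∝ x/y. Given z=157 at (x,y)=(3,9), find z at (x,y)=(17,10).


z = k·x/y
Solve for k using the known point: k = z·y/x = 157×9/3 = 1413/3 = 471.0000
Now evaluate at x=17, y=10:
z = k × 17 / 10 = (1413 × 17) / (3 × 10) = 24021/30
= 800.7000

800.7000


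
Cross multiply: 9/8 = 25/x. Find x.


Cross multiply: 9 × x = 8 × 25
9x = 200
x = 200 / 9
= 22.22

22.22


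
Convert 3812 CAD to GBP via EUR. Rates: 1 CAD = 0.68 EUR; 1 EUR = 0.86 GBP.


Step 1: 3812 CAD × 0.68 = 2592.16 EUR
Step 2: 2592.16 EUR × 0.86 = 2229.26 GBP
Implied rate CAD→GBP = 0.68 × 0.86 = 0.5848
= 2229.26 GBP

2229.26 GBP


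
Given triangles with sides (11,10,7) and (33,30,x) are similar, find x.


Scale factor = 33/11 = 3
Missing side = 7 × 3
= 21.0

21.0


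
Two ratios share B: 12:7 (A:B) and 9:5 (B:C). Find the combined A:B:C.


Match B: multiply A:B by 9 → 108:63
Multiply B:C by 7 → 63:35
Combined: 108:63:35
GCD = 1
= 108:63:35

108:63:35


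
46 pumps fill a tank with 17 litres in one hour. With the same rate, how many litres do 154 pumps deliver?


Direct proportion: y/x = constant
k = 17/46 ≈ 0.3696
y₂ = k × 154 = 17 × 154 / 46 = 2618/46
≈ 56.91

56.91


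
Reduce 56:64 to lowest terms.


GCD(56, 64) = 8
56/8 : 64/8
= 7:8

7:8


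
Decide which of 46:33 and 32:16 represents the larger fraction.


46/33 = 1.3939
32/16 = 2.0000
1.3939 < 2.0000, so 46:33 is less
= 32:16

32:16


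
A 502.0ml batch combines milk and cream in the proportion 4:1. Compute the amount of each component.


Total parts = 4 + 1 = 5
milk: 502.0 × 4/5 = 401.6ml
cream: 502.0 × 1/5 = 100.4ml
= 401.6ml and 100.4ml

401.6ml and 100.4ml


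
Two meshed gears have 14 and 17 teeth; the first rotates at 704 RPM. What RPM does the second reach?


Gear ratio = 14:17 = 14:17
RPM_B = RPM_A × (teeth_A / teeth_B)
= 704 × (14/17)
= 579.8 RPM

579.8 RPM


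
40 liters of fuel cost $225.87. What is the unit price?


Unit rate = total / quantity
= 225.87 / 40
= $5.65 per unit

$5.65 per unit


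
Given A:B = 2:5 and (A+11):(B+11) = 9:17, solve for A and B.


Let A = 2k, B = 5k.
(2k + 11) / (5k + 11) = 9/17
Cross-multiply: 17(2k + 11) = 9(5k + 11)
34k + 187 = 45k + 99
34k - 45k = 99 - 187
-11k = -88
k = -88/-11 = 8
A = 2×8 = 16, B = 5×8 = 40
= A = 16, B = 40

A = 16, B = 40


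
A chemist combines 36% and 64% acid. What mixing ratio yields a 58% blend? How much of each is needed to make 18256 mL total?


Let x parts of 36% mix with y parts of 64%.
36x + 64y = 58(x + y)
36x + 64y = 58x + 58y
x(36 - 58) = y(58 - 64)
x/y = (64 - 58)/(58 - 36) = 6/22
Simplify: 3:11
Total parts = 14; one part = 18256/14 = 1304.00 mL
36% solution: 3×1304.00 = 3912.00 mL
64% solution: 11×1304.00 = 14344.00 mL
= ratio 3:11; 3912.00 mL and 14344.00 mL

ratio 3:11; 3912.00 mL and 14344.00 mL


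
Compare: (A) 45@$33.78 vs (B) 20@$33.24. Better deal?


Deal A: $33.78/45 = $0.7507/unit
Deal B: $33.24/20 = $1.6620/unit
A is cheaper per unit
= Deal A

Deal A


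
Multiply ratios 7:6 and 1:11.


Compound ratio = (7×1) : (6×11)
= 7:66
GCD = 1
= 7:66

7:66


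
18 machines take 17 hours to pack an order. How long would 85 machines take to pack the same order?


Inverse proportion: x × y = constant
k = 18 × 17 = 306
y₂ = k / 85 = 306 / 85
= 3.60

3.60


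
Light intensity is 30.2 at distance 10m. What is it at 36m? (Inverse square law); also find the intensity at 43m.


I₁d₁² = I₂d₂²
I at 36m = 30.2 × (10/36)² = 30.2 × 100/1296 = 3020/1296 ≈ 2.3302
I at 43m = 30.2 × (10/43)² = 30.2 × 100/1849 = 3020/1849 ≈ 1.6333
= 2.3302 and 1.6333

2.3302 and 1.6333


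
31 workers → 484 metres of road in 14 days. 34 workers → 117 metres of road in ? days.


Days ∝ work / workers, so d₂ = d₁ × (m₁/m₂) × (w₂/w₁)
Workers factor (inverse): 31/34 ≈ 0.9118
Work factor (direct): 117/484 ≈ 0.2417
d₂ = 14 × 31/34 × 117/484 = (14 × 31 × 117) / (34 × 484) = 50778/16456
≈ 3.09 days

3.09 days


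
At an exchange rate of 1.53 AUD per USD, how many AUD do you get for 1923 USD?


Amount × rate = 1923 × 1.53
= 2942.19 AUD

2942.19 AUD


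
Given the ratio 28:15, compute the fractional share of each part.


Total parts = 28 + 15 = 43
First part: 28/43 = 28/43
Second part: 15/43 = 15/43
= 28/43 and 15/43

28/43 and 15/43


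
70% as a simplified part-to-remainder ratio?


70% means 70 parts out of 100; remainder = 30
Part : remainder = 70:30
GCD = 10
= 7:3

7:3


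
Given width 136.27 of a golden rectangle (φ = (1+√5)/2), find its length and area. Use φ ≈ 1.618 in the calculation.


φ = (1 + √5) / 2 ≈ 1.618
Length = width × φ = 136.27 × 1.618 = 220.48486
≈ 220.48
Area = width × length = 136.27 × 220.48486 = 30045.4718722 ≈ 30045.47
= Length: 220.48, Area: 30045.47

Length: 220.48, Area: 30045.47


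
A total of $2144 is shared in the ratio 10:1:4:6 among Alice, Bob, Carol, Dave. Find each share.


Total parts = 10 + 1 + 4 + 6 = 21
Alice: 2144 × 10/21 = 1020.95
Bob: 2144 × 1/21 = 102.10
Carol: 2144 × 4/21 = 408.38
Dave: 2144 × 6/21 = 612.57
= Alice: $1020.95, Bob: $102.10, Carol: $408.38, Dave: $612.57

Alice: $1020.95, Bob: $102.10, Carol: $408.38, Dave: $612.57


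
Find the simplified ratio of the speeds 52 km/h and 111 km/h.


Ratio = 52:111
GCD = 1
Simplified = 52:111
Time ratio (same distance) = 111:52
Speed ratio = 52:111

52:111


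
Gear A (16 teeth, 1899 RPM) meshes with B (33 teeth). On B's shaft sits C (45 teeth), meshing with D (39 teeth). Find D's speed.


Stage 1: RPM_B = RPM_A × t_A/t_B = 1899 × 16/33 = 30384/33 ≈ 920.73
B and C share a shaft → RPM_C = RPM_B
Stage 2: RPM_D = RPM_C × t_C/t_D = RPM_A × (t_A×t_C)/(t_B×t_D)
Overall ratio = (16×45)/(33×39) = 720/1287
RPM_D = 1899 × 720/1287 = 1367280/1287
≈ 1062.38 RPM

1062.38 RPM


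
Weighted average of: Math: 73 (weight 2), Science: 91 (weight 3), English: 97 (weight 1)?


Numerator = 73×2 + 91×3 + 97×1
= 146 + 273 + 97
= 516
Total weight = 6
Weighted avg = 516/6
= 86.00

86.00


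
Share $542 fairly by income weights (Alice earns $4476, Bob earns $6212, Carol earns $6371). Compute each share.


Total income = 4476 + 6212 + 6371 = $17059
Alice: $542 × 4476/17059 = $142.21
Bob: $542 × 6212/17059 = $197.37
Carol: $542 × 6371/17059 = $202.42
= Alice: $142.21, Bob: $197.37, Carol: $202.42

Alice: $142.21, Bob: $197.37, Carol: $202.42


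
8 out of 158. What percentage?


Percentage = (part / whole) × 100
= (8 / 158) × 100
≈ 5.06%

5.06%


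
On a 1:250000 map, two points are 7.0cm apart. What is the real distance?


Real distance = map distance × scale
= 7.0cm × 250000
= 1750000 cm = 17500.0 m
= 17.500 km

17.500 km


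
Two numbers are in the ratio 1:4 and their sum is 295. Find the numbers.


Let A = 1k, B = 4k.
1k + 4k = 295
5k = 295 → k = 295/5 = 59
A = 1×59 = 59, B = 4×59 = 236
= A = 59, B = 236

A = 59, B = 236


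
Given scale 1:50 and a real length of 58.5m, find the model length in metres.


Model size = real / scale
= 58.5 / 50
= 1.1700 m

1.1700 m


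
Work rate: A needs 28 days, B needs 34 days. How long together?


Rate of A = 1/28 per day
Rate of B = 1/34 per day
Combined rate = 1/28 + 1/34 = 62/952 ≈ 0.0651 per day
Days = 1 / combined rate = 952/62
≈ 15.35 days

15.35 days


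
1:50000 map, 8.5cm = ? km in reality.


Real distance = map distance × scale
= 8.5cm × 50000
= 425000 cm = 4250.0 m
= 4.250 km

4.250 km


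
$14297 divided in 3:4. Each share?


Total parts = 3 + 4 = 7
Part 1: 14297 × 3/7 = 6127.29
Part 2: 14297 × 4/7 = 8169.71
= Part 1: $6127.29, Part 2: $8169.71

Part 1: $6127.29, Part 2: $8169.71


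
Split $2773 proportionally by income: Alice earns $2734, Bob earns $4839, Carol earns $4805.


Total income = 2734 + 4839 + 4805 = $12378
Alice: $2773 × 2734/12378 = $612.49
Bob: $2773 × 4839/12378 = $1084.06
Carol: $2773 × 4805/12378 = $1076.45
= Alice: $612.49, Bob: $1084.06, Carol: $1076.45

Alice: $612.49, Bob: $1084.06, Carol: $1076.45


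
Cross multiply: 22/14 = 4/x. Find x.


Cross multiply: 22 × x = 14 × 4
22x = 56
x = 56 / 22
= 2.55

2.55


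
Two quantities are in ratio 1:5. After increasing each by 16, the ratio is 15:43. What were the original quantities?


Let A = 1k, B = 5k.
(1k + 16) / (5k + 16) = 15/43
Cross-multiply: 43(1k + 16) = 15(5k + 16)
43k + 688 = 75k + 240
43k - 75k = 240 - 688
-32k = -448
k = -448/-32 = 14
A = 1×14 = 14, B = 5×14 = 70
= A = 14, B = 70

A = 14, B = 70


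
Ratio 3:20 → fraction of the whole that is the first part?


Total parts = 3 + 20 = 23
First part: 3/23 = 3/23
= 3/23

3/23


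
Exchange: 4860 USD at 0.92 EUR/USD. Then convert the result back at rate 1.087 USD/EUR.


Amount × rate = 4860 × 0.92 = 4471.20 EUR
Round-trip: 4471.20 × 1.087 = 4860.19 USD
= 4471.20 EUR, then 4860.19 USD

4471.20 EUR, then 4860.19 USD


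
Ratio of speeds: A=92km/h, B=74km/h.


Ratio = 92:74
GCD = 2
Simplified = 46:37
Time ratio (same distance) = 37:46
Speed ratio = 46:37

46:37


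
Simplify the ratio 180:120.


GCD(180, 120) = 60
180/60 : 120/60
= 3:2

3:2


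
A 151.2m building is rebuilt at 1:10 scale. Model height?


Model size = real / scale
= 151.2 / 10
= 15.1200 m

15.1200 m


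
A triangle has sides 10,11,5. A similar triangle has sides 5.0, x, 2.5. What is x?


Scale factor = 5.0/10 = 0.5
Missing side = 11 × 0.5
= 5.5

5.5


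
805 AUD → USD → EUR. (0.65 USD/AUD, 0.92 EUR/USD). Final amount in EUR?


Step 1: 805 AUD × 0.65 = 523.25 USD
Step 2: 523.25 USD × 0.92 = 481.39 EUR
Implied rate AUD→EUR = 0.65 × 0.92 = 0.5980
= 481.39 EUR

481.39 EUR


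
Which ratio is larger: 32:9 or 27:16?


32/9 = 3.5556
27/16 = 1.6875
3.5556 > 1.6875, so 32:9 is greater
= 32:9

32:9


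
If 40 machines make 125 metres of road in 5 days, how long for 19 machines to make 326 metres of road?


Days ∝ work / workers, so d₂ = d₁ × (m₁/m₂) × (w₂/w₁)
Workers factor (inverse): 40/19 ≈ 2.1053
Work factor (direct): 326/125 = 2.6080
d₂ = 5 × 40/19 × 326/125 = (5 × 40 × 326) / (19 × 125) = 65200/2375
≈ 27.45 days

27.45 days


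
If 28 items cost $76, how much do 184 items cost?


Direct proportion: y/x = constant
k = 76/28 ≈ 2.7143
y₂ = k × 184 = 76 × 184 / 28 = 13984/28
≈ 499.43

499.43


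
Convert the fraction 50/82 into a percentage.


Percentage = (part / whole) × 100
= (50 / 82) × 100
≈ 60.98%

60.98%


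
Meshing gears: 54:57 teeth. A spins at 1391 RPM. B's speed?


Gear ratio = 54:57 = 18:19
RPM_B = RPM_A × (teeth_A / teeth_B)
= 1391 × (54/57)
= 1317.8 RPM

1317.8 RPM


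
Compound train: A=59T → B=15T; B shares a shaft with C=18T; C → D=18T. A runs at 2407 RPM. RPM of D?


Stage 1: RPM_B = RPM_A × t_A/t_B = 2407 × 59/15 = 142013/15 ≈ 9467.53
B and C share a shaft → RPM_C = RPM_B
Stage 2: RPM_D = RPM_C × t_C/t_D = RPM_A × (t_A×t_C)/(t_B×t_D)
Overall ratio = (59×18)/(15×18) = 1062/270
RPM_D = 2407 × 1062/270 = 2556234/270
≈ 9467.53 RPM

9467.53 RPM


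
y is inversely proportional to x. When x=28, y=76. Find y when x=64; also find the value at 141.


Inverse proportion: x × y = constant
k = 28 × 76 = 2128
At x=64: k/64 = 33.25
At x=141: k/141 = 15.09
= 33.25 and 15.09

33.25 and 15.09


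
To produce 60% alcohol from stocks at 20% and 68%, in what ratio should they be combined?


Let x parts of 20% mix with y parts of 68%.
20x + 68y = 60(x + y)
20x + 68y = 60x + 60y
x(20 - 60) = y(60 - 68)
x/y = (68 - 60)/(60 - 20) = 8/40
Simplify: 1:5
= 1:5

1:5


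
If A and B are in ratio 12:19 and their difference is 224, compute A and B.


Let A = 12k, B = 19k.
19k - 12k = 224
7k = 224 → k = 224/7 = 32
A = 12×32 = 384, B = 19×32 = 608
= A = 384, B = 608

A = 384, B = 608


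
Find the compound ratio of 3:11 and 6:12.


Compound ratio = (3×6) : (11×12)
= 18:132
GCD = 6
= 3:22

3:22


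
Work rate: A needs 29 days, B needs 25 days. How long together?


Rate of A = 1/29 per day
Rate of B = 1/25 per day
Combined rate = 1/29 + 1/25 = 54/725 ≈ 0.0745 per day
Days = 1 / combined rate = 725/54
≈ 13.43 days

13.43 days


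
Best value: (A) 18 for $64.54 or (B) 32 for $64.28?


Deal A: $64.54/18 = $3.5856/unit
Deal B: $64.28/32 = $2.0088/unit
B is cheaper per unit
= Deal B

Deal B


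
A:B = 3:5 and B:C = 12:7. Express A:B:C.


Match B: multiply A:B by 12 → 36:60
Multiply B:C by 5 → 60:35
Combined: 36:60:35
GCD = 1
= 36:60:35

36:60:35


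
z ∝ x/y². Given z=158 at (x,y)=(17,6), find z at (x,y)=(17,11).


z = k·x/y²
Solve for k using the known point: k = z·y²/x = 158×36/17 = 5688/17 ≈ 334.5882
Now evaluate at x=17, y=11:
z = k × 17 / 121 = (5688 × 17) / (17 × 121) = 96696/2057
≈ 47.0083

47.0083


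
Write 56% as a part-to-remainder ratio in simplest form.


56% means 56 parts out of 100; remainder = 44
Part : remainder = 56:44
GCD = 4
= 14:11

14:11


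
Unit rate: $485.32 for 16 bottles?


Unit rate = total / quantity
= 485.32 / 16
= $30.33 per unit

$30.33 per unit


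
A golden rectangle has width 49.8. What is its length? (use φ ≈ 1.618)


φ = (1 + √5) / 2 ≈ 1.618
Length = width × φ = 49.8 × 1.618 = 80.5764
≈ 80.58

80.58


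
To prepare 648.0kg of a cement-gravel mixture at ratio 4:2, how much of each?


Total parts = 4 + 2 = 6
cement: 648.0 × 4/6 = 432.0kg
gravel: 648.0 × 2/6 = 216.0kg
= 432.0kg and 216.0kg

432.0kg and 216.0kg


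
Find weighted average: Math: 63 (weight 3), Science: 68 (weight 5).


Numerator = 63×3 + 68×5
= 189 + 340
= 529
Total weight = 8
Weighted avg = 529/8
= 66.13

66.13


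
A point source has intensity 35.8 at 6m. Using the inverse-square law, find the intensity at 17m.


I₁d₁² = I₂d₂²
I₂ = I₁ × (d₁/d₂)²
= 35.8 × (6/17)²
= 35.8 × 36/289
= 1288.8/289
≈ 4.4595

4.4595


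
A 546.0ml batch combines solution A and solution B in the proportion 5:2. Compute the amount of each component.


Total parts = 5 + 2 = 7
solution A: 546.0 × 5/7 = 390.0ml
solution B: 546.0 × 2/7 = 156.0ml
= 390.0ml and 156.0ml

390.0ml and 156.0ml


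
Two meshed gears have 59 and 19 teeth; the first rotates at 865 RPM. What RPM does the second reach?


Gear ratio = 59:19 = 59:19
RPM_B = RPM_A × (teeth_A / teeth_B)
= 865 × (59/19)
= 2686.1 RPM

2686.1 RPM


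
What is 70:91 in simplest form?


GCD(70, 91) = 7
70/7 : 91/7
= 10:13

10:13


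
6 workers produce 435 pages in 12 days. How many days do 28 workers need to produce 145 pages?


Days ∝ work / workers, so d₂ = d₁ × (m₁/m₂) × (w₂/w₁)
Workers factor (inverse): 6/28 ≈ 0.2143
Work factor (direct): 145/435 ≈ 0.3333
d₂ = 12 × 6/28 × 145/435 = (12 × 6 × 145) / (28 × 435) = 10440/12180
≈ 0.86 days

0.86 days


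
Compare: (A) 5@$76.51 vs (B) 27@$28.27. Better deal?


Deal A: $76.51/5 = $15.3020/unit
Deal B: $28.27/27 = $1.0470/unit
B is cheaper per unit
= Deal B

Deal B


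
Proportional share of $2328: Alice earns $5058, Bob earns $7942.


Total income = 5058 + 7942 = $13000
Alice: $2328 × 5058/13000 = $905.77
Bob: $2328 × 7942/13000 = $1422.23
= Alice: $905.77, Bob: $1422.23

Alice: $905.77, Bob: $1422.23


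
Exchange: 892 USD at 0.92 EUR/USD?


Amount × rate = 892 × 0.92
= 820.64 EUR

820.64 EUR


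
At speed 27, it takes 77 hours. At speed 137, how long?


Inverse proportion: x × y = constant
k = 27 × 77 = 2079
y₂ = k / 137 = 2079 / 137
= 15.18

15.18


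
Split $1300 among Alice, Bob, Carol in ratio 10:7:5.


Total parts = 10 + 7 + 5 = 22
Alice: 1300 × 10/22 = 590.91
Bob: 1300 × 7/22 = 413.64
Carol: 1300 × 5/22 = 295.45
= Alice: $590.91, Bob: $413.64, Carol: $295.45

Alice: $590.91, Bob: $413.64, Carol: $295.45


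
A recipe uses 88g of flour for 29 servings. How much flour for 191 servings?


Direct proportion: y/x = constant
k = 88/29 ≈ 3.0345
y₂ = k × 191 = 88 × 191 / 29 = 16808/29
≈ 579.59

579.59


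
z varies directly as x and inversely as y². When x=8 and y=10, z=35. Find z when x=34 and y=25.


z = k·x/y²
Solve for k using the known point: k = z·y²/x = 35×100/8 = 3500/8 = 437.5000
Now evaluate at x=34, y=25:
z = k × 34 / 625 = (3500 × 34) / (8 × 625) = 119000/5000
= 23.8000

23.8000


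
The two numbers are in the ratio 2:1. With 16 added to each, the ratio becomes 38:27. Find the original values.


Let A = 2k, B = 1k.
(2k + 16) / (1k + 16) = 38/27
Cross-multiply: 27(2k + 16) = 38(1k + 16)
54k + 432 = 38k + 608
54k - 38k = 608 - 432
16k = 176
k = 176/16 = 11
A = 2×11 = 22, B = 1×11 = 11
= A = 22, B = 11

A = 22, B = 11


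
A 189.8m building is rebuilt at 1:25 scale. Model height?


Model size = real / scale
= 189.8 / 25
= 7.5920 m

7.5920 m


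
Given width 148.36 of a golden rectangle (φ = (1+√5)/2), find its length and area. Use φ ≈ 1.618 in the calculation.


φ = (1 + √5) / 2 ≈ 1.618
Length = width × φ = 148.36 × 1.618 = 240.04648
≈ 240.05
Area = width × length = 148.36 × 240.04648 = 35613.2957728 ≈ 35613.30
= Length: 240.05, Area: 35613.30

Length: 240.05, Area: 35613.30


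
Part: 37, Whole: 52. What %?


Percentage = (part / whole) × 100
= (37 / 52) × 100
≈ 71.15%

71.15%


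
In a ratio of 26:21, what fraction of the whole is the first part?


Total parts = 26 + 21 = 47
First part: 26/47 = 26/47
= 26/47

26/47


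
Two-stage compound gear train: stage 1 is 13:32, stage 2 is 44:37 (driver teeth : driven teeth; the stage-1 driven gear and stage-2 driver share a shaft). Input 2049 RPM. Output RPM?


Stage 1: RPM_B = RPM_A × t_A/t_B = 2049 × 13/32 = 26637/32 ≈ 832.41
B and C share a shaft → RPM_C = RPM_B
Stage 2: RPM_D = RPM_C × t_C/t_D = RPM_A × (t_A×t_C)/(t_B×t_D)
Overall ratio = (13×44)/(32×37) = 572/1184
RPM_D = 2049 × 572/1184 = 1172028/1184
≈ 989.89 RPM

989.89 RPM


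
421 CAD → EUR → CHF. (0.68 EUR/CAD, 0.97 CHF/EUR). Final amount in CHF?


Step 1: 421 CAD × 0.68 = 286.28 EUR
Step 2: 286.28 EUR × 0.97 = 277.69 CHF
Implied rate CAD→CHF = 0.68 × 0.97 = 0.6596
= 277.69 CHF

277.69 CHF


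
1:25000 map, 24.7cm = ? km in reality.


Real distance = map distance × scale
= 24.7cm × 25000
= 617500 cm = 6175.0 m
= 6.175 km

6.175 km


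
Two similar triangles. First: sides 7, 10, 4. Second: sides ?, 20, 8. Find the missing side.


Scale factor = 20/10 = 2
Missing side = 7 × 2
= 14.0

14.0


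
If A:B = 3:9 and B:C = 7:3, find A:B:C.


Match B: multiply A:B by 7 → 21:63
Multiply B:C by 9 → 63:27
Combined: 21:63:27
GCD = 3
= 7:21:9

7:21:9


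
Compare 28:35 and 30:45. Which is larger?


28/35 = 0.8000
30/45 = 0.6667
0.8000 > 0.6667, so 28:35 is greater
= 28:35

28:35


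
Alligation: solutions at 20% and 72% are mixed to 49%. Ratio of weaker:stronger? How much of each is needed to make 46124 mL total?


Let x parts of 20% mix with y parts of 72%.
20x + 72y = 49(x + y)
20x + 72y = 49x + 49y
x(20 - 49) = y(49 - 72)
x/y = (72 - 49)/(49 - 20) = 23/29
Simplify: 23:29
Total parts = 52; one part = 46124/52 = 887.00 mL
20% solution: 23×887.00 = 20401.00 mL
72% solution: 29×887.00 = 25723.00 mL
= ratio 23:29; 20401.00 mL and 25723.00 mL

ratio 23:29; 20401.00 mL and 25723.00 mL


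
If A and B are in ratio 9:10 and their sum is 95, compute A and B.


Let A = 9k, B = 10k.
9k + 10k = 95
19k = 95 → k = 95/19 = 5
A = 9×5 = 45, B = 10×5 = 50
= A = 45, B = 50

A = 45, B = 50


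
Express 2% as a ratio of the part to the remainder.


2% means 2 parts out of 100; remainder = 98
Part : remainder = 2:98
GCD = 2
= 1:49

1:49


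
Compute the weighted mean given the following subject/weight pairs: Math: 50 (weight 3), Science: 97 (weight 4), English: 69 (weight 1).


Numerator = 50×3 + 97×4 + 69×1
= 150 + 388 + 69
= 607
Total weight = 8
Weighted avg = 607/8
= 75.88

75.88


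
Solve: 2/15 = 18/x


Cross multiply: 2 × x = 15 × 18
2x = 270
x = 270 / 2
= 135.00

135.00


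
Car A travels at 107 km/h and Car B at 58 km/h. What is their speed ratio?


Ratio = 107:58
GCD = 1
Simplified = 107:58
Time ratio (same distance) = 58:107
Speed ratio = 107:58

107:58


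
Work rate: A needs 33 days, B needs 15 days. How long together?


Rate of A = 1/33 per day
Rate of B = 1/15 per day
Combined rate = 1/33 + 1/15 = 48/495 ≈ 0.0970 per day
Days = 1 / combined rate = 495/48
≈ 10.31 days

10.31 days


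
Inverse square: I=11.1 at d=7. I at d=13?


I₁d₁² = I₂d₂²
I₂ = I₁ × (d₁/d₂)²
= 11.1 × (7/13)²
= 11.1 × 49/169
= 543.9/169
≈ 3.2183

3.2183


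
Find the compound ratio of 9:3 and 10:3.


Compound ratio = (9×10) : (3×3)
= 90:9
GCD = 9
= 10:1

10:1


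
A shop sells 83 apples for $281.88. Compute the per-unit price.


Unit rate = total / quantity
= 281.88 / 83
= $3.40 per unit

$3.40 per unit


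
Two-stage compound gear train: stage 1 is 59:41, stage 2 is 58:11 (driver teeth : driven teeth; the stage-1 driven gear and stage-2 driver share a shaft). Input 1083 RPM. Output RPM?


Stage 1: RPM_B = RPM_A × t_A/t_B = 1083 × 59/41 = 63897/41 ≈ 1558.46
B and C share a shaft → RPM_C = RPM_B
Stage 2: RPM_D = RPM_C × t_C/t_D = RPM_A × (t_A×t_C)/(t_B×t_D)
Overall ratio = (59×58)/(41×11) = 3422/451
RPM_D = 1083 × 3422/451 = 3706026/451
≈ 8217.35 RPM

8217.35 RPM


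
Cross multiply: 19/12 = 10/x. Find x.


Cross multiply: 19 × x = 12 × 10
19x = 120
x = 120 / 19
= 6.32

6.32


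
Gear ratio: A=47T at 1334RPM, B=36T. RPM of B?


Gear ratio = 47:36 = 47:36
RPM_B = RPM_A × (teeth_A / teeth_B)
= 1334 × (47/36)
= 1741.6 RPM

1741.6 RPM


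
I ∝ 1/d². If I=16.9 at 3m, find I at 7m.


I₁d₁² = I₂d₂²
I₂ = I₁ × (d₁/d₂)²
= 16.9 × (3/7)²
= 16.9 × 9/49
= 152.1/49
≈ 3.1041

3.1041


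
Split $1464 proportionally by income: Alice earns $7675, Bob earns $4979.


Total income = 7675 + 4979 = $12654
Alice: $1464 × 7675/12654 = $887.96
Bob: $1464 × 4979/12654 = $576.04
= Alice: $887.96, Bob: $576.04

Alice: $887.96, Bob: $576.04


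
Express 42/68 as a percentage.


Percentage = (part / whole) × 100
= (42 / 68) × 100
≈ 61.76%

61.76%


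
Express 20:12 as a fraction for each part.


Total parts = 20 + 12 = 32
First part: 20/32 = 5/8
Second part: 12/32 = 3/8
= 5/8 and 3/8

5/8 and 3/8


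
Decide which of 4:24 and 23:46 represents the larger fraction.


4/24 = 0.1667
23/46 = 0.5000
0.1667 < 0.5000, so 4:24 is less
= 23:46

23:46


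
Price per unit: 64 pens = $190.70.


Unit rate = total / quantity
= 190.70 / 64
= $2.98 per unit

$2.98 per unit


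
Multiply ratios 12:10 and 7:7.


Compound ratio = (12×7) : (10×7)
= 84:70
GCD = 14
= 6:5

6:5


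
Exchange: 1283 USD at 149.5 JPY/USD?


Amount × rate = 1283 × 149.5
= 191808.50 JPY

191808.50 JPY


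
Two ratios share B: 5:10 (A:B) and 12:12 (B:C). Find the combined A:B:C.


Match B: multiply A:B by 12 → 60:120
Multiply B:C by 10 → 120:120
Combined: 60:120:120
GCD = 60
= 1:2:2

1:2:2


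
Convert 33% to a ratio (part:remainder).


33% means 33 parts out of 100; remainder = 67
Part : remainder = 33:67
GCD = 1
= 33:67

33:67


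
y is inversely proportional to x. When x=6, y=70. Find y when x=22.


Inverse proportion: x × y = constant
k = 6 × 70 = 420
y₂ = k / 22 = 420 / 22
= 19.09

19.09


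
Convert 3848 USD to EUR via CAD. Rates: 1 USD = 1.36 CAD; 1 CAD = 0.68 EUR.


Step 1: 3848 USD × 1.36 = 5233.28 CAD
Step 2: 5233.28 CAD × 0.68 = 3558.63 EUR
Implied rate USD→EUR = 1.36 × 0.68 = 0.9248
= 3558.63 EUR

3558.63 EUR


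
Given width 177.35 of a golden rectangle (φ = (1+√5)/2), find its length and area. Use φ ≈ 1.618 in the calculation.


φ = (1 + √5) / 2 ≈ 1.618
Length = width × φ = 177.35 × 1.618 = 286.9523
≈ 286.95
Area = width × length = 177.35 × 286.9523 = 50890.990405 ≈ 50890.99
= Length: 286.95, Area: 50890.99

Length: 286.95, Area: 50890.99


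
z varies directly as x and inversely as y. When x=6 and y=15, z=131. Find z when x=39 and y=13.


z = k·x/y
Solve for k using the known point: k = z·y/x = 131×15/6 = 1965/6 = 327.5000
Now evaluate at x=39, y=13:
z = k × 39 / 13 = (1965 × 39) / (6 × 13) = 76635/78
= 982.5000

982.5000


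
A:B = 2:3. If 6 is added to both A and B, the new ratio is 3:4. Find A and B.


Let A = 2k, B = 3k.
(2k + 6) / (3k + 6) = 3/4
Cross-multiply: 4(2k + 6) = 3(3k + 6)
8k + 24 = 9k + 18
8k - 9k = 18 - 24
-1k = -6
k = -6/-1 = 6
A = 2×6 = 12, B = 3×6 = 18
= A = 12, B = 18

A = 12, B = 18


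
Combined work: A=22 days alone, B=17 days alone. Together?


Rate of A = 1/22 per day
Rate of B = 1/17 per day
Combined rate = 1/22 + 1/17 = 39/374 ≈ 0.1043 per day
Days = 1 / combined rate = 374/39
≈ 9.59 days

9.59 days


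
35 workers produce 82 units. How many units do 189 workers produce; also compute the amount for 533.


Direct proportion: y/x = constant
k = 82/35 ≈ 2.3429
y at x=189: k × 189 = 82 × 189 / 35 = 15498/35 = 442.80
y at x=533: k × 533 = 82 × 533 / 35 = 43706/35 ≈ 1248.74
= 442.80 and 1248.74

442.80 and 1248.74


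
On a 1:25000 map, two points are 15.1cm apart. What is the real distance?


Real distance = map distance × scale
= 15.1cm × 25000
= 377500 cm = 3775.0 m
= 3.775 km

3.775 km


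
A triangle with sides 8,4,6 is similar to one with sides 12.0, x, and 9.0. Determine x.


Scale factor = 12.0/8 = 1.5
Missing side = 4 × 1.5
= 6.0

6.0


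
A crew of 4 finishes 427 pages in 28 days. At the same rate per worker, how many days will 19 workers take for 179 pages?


Days ∝ work / workers, so d₂ = d₁ × (m₁/m₂) × (w₂/w₁)
Workers factor (inverse): 4/19 ≈ 0.2105
Work factor (direct): 179/427 ≈ 0.4192
d₂ = 28 × 4/19 × 179/427 = (28 × 4 × 179) / (19 × 427) = 20048/8113
≈ 2.47 days

2.47 days


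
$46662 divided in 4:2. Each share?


Total parts = 4 + 2 = 6
Part 1: 46662 × 4/6 = 31108.00
Part 2: 46662 × 2/6 = 15554.00
= Part 1: $31108.00, Part 2: $15554.00

Part 1: $31108.00, Part 2: $15554.00


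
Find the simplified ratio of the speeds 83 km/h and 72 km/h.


Ratio = 83:72
GCD = 1
Simplified = 83:72
Time ratio (same distance) = 72:83
Speed ratio = 83:72

83:72


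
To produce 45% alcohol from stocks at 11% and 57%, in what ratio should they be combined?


Let x parts of 11% mix with y parts of 57%.
11x + 57y = 45(x + y)
11x + 57y = 45x + 45y
x(11 - 45) = y(45 - 57)
x/y = (57 - 45)/(45 - 11) = 12/34
Simplify: 6:17
= 6:17

6:17


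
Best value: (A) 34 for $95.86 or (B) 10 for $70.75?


Deal A: $95.86/34 = $2.8194/unit
Deal B: $70.75/10 = $7.0750/unit
A is cheaper per unit
= Deal A

Deal A


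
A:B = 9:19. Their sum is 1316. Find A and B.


Let A = 9k, B = 19k.
9k + 19k = 1316
28k = 1316 → k = 1316/28 = 47
A = 9×47 = 423, B = 19×47 = 893
= A = 423, B = 893

A = 423, B = 893


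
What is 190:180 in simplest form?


GCD(190, 180) = 10
190/10 : 180/10
= 19:18

19:18


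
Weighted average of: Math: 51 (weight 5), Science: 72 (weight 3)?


Numerator = 51×5 + 72×3
= 255 + 216
= 471
Total weight = 8
Weighted avg = 471/8
= 58.88

58.88


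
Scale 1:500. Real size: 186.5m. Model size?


Model size = real / scale
= 186.5 / 500
= 0.3730 m

0.3730 m


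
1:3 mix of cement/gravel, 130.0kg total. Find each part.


Total parts = 1 + 3 = 4
cement: 130.0 × 1/4 = 32.5kg
gravel: 130.0 × 3/4 = 97.5kg
= 32.5kg and 97.5kg

32.5kg and 97.5kg


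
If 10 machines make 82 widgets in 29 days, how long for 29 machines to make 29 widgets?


Days ∝ work / workers, so d₂ = d₁ × (m₁/m₂) × (w₂/w₁)
Workers factor (inverse): 10/29 ≈ 0.3448
Work factor (direct): 29/82 ≈ 0.3537
d₂ = 29 × 10/29 × 29/82 = (29 × 10 × 29) / (29 × 82) = 8410/2378
≈ 3.54 days

3.54 days


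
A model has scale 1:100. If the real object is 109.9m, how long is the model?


Model size = real / scale
= 109.9 / 100
= 1.0990 m

1.0990 m


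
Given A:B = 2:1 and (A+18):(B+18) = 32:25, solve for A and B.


Let A = 2k, B = 1k.
(2k + 18) / (1k + 18) = 32/25
Cross-multiply: 25(2k + 18) = 32(1k + 18)
50k + 450 = 32k + 576
50k - 32k = 576 - 450
18k = 126
k = 126/18 = 7
A = 2×7 = 14, B = 1×7 = 7
= A = 14, B = 7

A = 14, B = 7


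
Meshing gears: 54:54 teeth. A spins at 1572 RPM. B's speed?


Gear ratio = 54:54 = 1:1
RPM_B = RPM_A × (teeth_A / teeth_B)
= 1572 × (54/54)
= 1572.0 RPM

1572.0 RPM


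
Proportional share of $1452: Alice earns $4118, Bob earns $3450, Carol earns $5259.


Total income = 4118 + 3450 + 5259 = $12827
Alice: $1452 × 4118/12827 = $466.15
Bob: $1452 × 3450/12827 = $390.54
Carol: $1452 × 5259/12827 = $595.31
= Alice: $466.15, Bob: $390.54, Carol: $595.31

Alice: $466.15, Bob: $390.54, Carol: $595.31


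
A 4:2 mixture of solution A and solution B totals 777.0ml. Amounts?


Total parts = 4 + 2 = 6
solution A: 777.0 × 4/6 = 518.0ml
solution B: 777.0 × 2/6 = 259.0ml
= 518.0ml and 259.0ml

518.0ml and 259.0ml


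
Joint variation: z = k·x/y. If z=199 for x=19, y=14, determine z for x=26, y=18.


z = k·x/y
Solve for k using the known point: k = z·y/x = 199×14/19 = 2786/19 ≈ 146.6316
Now evaluate at x=26, y=18:
z = k × 26 / 18 = (2786 × 26) / (19 × 18) = 72436/342
≈ 211.8012

211.8012


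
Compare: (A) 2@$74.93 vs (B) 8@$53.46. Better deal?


Deal A: $74.93/2 = $37.4650/unit
Deal B: $53.46/8 = $6.6825/unit
B is cheaper per unit
= Deal B

Deal B


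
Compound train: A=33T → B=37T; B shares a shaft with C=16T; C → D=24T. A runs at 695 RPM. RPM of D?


Stage 1: RPM_B = RPM_A × t_A/t_B = 695 × 33/37 = 22935/37 ≈ 619.86
B and C share a shaft → RPM_C = RPM_B
Stage 2: RPM_D = RPM_C × t_C/t_D = RPM_A × (t_A×t_C)/(t_B×t_D)
Overall ratio = (33×16)/(37×24) = 528/888
RPM_D = 695 × 528/888 = 366960/888
≈ 413.24 RPM

413.24 RPM


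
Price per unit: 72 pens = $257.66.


Unit rate = total / quantity
= 257.66 / 72
= $3.58 per unit

$3.58 per unit


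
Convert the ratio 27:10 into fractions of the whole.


Total parts = 27 + 10 = 37
First part: 27/37 = 27/37
Second part: 10/37 = 10/37
= 27/37 and 10/37

27/37 and 10/37


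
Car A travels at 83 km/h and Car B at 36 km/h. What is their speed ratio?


Ratio = 83:36
GCD = 1
Simplified = 83:36
Time ratio (same distance) = 36:83
Speed ratio = 83:36

83:36


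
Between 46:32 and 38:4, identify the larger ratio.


46/32 = 1.4375
38/4 = 9.5000
1.4375 < 9.5000, so 46:32 is less
= 38:4

38:4


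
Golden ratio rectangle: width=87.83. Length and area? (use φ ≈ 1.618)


φ = (1 + √5) / 2 ≈ 1.618
Length = width × φ = 87.83 × 1.618 = 142.10894
≈ 142.11
Area = width × length = 87.83 × 142.10894 = 12481.4282002 ≈ 12481.43
= Length: 142.11, Area: 12481.43

Length: 142.11, Area: 12481.43


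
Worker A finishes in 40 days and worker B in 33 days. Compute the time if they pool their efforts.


Rate of A = 1/40 per day
Rate of B = 1/33 per day
Combined rate = 1/40 + 1/33 = 73/1320 ≈ 0.0553 per day
Days = 1 / combined rate = 1320/73
≈ 18.08 days

18.08 days


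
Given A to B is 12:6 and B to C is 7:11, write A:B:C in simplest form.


Match B: multiply A:B by 7 → 84:42
Multiply B:C by 6 → 42:66
Combined: 84:42:66
GCD = 6
= 14:7:11

14:7:11


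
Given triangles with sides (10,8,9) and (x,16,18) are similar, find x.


Scale factor = 16/8 = 2
Missing side = 10 × 2
= 20.0

20.0


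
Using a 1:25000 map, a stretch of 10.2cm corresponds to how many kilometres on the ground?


Real distance = map distance × scale
= 10.2cm × 25000
= 255000 cm = 2550.0 m
= 2.550 km

2.550 km


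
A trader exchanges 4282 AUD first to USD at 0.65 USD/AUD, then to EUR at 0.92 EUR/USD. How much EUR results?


Step 1: 4282 AUD × 0.65 = 2783.30 USD
Step 2: 2783.30 USD × 0.92 = 2560.64 EUR
Implied rate AUD→EUR = 0.65 × 0.92 = 0.5980
= 2560.64 EUR

2560.64 EUR


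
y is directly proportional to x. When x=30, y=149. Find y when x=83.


Direct proportion: y/x = constant
k = 149/30 ≈ 4.9667
y₂ = k × 83 = 149 × 83 / 30 = 12367/30
≈ 412.23

412.23


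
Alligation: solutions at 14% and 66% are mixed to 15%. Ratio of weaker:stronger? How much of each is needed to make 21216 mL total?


Let x parts of 14% mix with y parts of 66%.
14x + 66y = 15(x + y)
14x + 66y = 15x + 15y
x(14 - 15) = y(15 - 66)
x/y = (66 - 15)/(15 - 14) = 51/1
Simplify: 51:1
Total parts = 52; one part = 21216/52 = 408.00 mL
14% solution: 51×408.00 = 20808.00 mL
66% solution: 1×408.00 = 408.00 mL
= ratio 51:1; 20808.00 mL and 408.00 mL

ratio 51:1; 20808.00 mL and 408.00 mL


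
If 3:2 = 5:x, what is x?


Cross multiply: 3 × x = 2 × 5
3x = 10
x = 10 / 3
= 3.33

3.33


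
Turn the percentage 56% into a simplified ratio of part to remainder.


56% means 56 parts out of 100; remainder = 44
Part : remainder = 56:44
GCD = 4
= 14:11

14:11


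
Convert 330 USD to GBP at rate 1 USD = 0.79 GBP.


Amount × rate = 330 × 0.79
= 260.70 GBP

260.70 GBP


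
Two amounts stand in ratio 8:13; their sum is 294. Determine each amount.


Let A = 8k, B = 13k.
8k + 13k = 294
21k = 294 → k = 294/21 = 14
A = 8×14 = 112, B = 13×14 = 182
= A = 112, B = 182

A = 112, B = 182


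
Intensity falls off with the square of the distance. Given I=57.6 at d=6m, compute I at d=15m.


I₁d₁² = I₂d₂²
I₂ = I₁ × (d₁/d₂)²
= 57.6 × (6/15)²
= 57.6 × 36/225
= 2073.6/225
= 9.2160

9.2160


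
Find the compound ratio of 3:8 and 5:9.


Compound ratio = (3×5) : (8×9)
= 15:72
GCD = 3
= 5:24

5:24


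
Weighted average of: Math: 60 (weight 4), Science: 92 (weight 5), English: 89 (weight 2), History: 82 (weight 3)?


Numerator = 60×4 + 92×5 + 89×2 + 82×3
= 240 + 460 + 178 + 246
= 1124
Total weight = 14
Weighted avg = 1124/14
= 80.29

80.29


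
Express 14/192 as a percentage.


Percentage = (part / whole) × 100
= (14 / 192) × 100
≈ 7.29%

7.29%


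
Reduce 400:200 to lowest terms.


GCD(400, 200) = 200
400/200 : 200/200
= 2:1

2:1


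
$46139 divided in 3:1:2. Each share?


Total parts = 3 + 1 + 2 = 6
Part 1: 46139 × 3/6 = 23069.50
Part 2: 46139 × 1/6 = 7689.83
Part 3: 46139 × 2/6 = 15379.67
= Part 1: $23069.50, Part 2: $7689.83, Part 3: $15379.67

Part 1: $23069.50, Part 2: $7689.83, Part 3: $15379.67


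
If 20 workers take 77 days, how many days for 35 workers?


Inverse proportion: x × y = constant
k = 20 × 77 = 1540
y₂ = k / 35 = 1540 / 35
= 44.00

44.00


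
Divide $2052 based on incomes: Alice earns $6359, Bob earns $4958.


Total income = 6359 + 4958 = $11317
Alice: $2052 × 6359/11317 = $1153.01
Bob: $2052 × 4958/11317 = $898.99
= Alice: $1153.01, Bob: $898.99

Alice: $1153.01, Bob: $898.99


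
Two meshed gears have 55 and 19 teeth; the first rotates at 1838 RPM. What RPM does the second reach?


Gear ratio = 55:19 = 55:19
RPM_B = RPM_A × (teeth_A / teeth_B)
= 1838 × (55/19)
= 5320.5 RPM

5320.5 RPM


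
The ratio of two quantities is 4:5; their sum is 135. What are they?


Let A = 4k, B = 5k.
4k + 5k = 135
9k = 135 → k = 135/9 = 15
A = 4×15 = 60, B = 5×15 = 75
= A = 60, B = 75

A = 60, B = 75


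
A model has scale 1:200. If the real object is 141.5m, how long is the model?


Model size = real / scale
= 141.5 / 200
= 0.7075 m

0.7075 m


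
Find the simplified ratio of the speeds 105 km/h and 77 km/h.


Ratio = 105:77
GCD = 7
Simplified = 15:11
Time ratio (same distance) = 11:15
Speed ratio = 15:11

15:11


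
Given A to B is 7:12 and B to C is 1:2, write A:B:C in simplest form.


Match B: multiply A:B by 1 → 7:12
Multiply B:C by 12 → 12:24
Combined: 7:12:24
GCD = 1
= 7:12:24

7:12:24


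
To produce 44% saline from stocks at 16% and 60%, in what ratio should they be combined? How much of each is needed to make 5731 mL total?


Let x parts of 16% mix with y parts of 60%.
16x + 60y = 44(x + y)
16x + 60y = 44x + 44y
x(16 - 44) = y(44 - 60)
x/y = (60 - 44)/(44 - 16) = 16/28
Simplify: 4:7
Total parts = 11; one part = 5731/11 = 521.00 mL
16% solution: 4×521.00 = 2084.00 mL
60% solution: 7×521.00 = 3647.00 mL
= ratio 4:7; 2084.00 mL and 3647.00 mL

ratio 4:7; 2084.00 mL and 3647.00 mL


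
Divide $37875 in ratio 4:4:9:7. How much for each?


Total parts = 4 + 4 + 9 + 7 = 24
Part 1: 37875 × 4/24 = 6312.50
Part 2: 37875 × 4/24 = 6312.50
Part 3: 37875 × 9/24 = 14203.13
Part 4: 37875 × 7/24 = 11046.88
= Part 1: $6312.50, Part 2: $6312.50, Part 3: $14203.13, Part 4: $11046.88

Part 1: $6312.50, Part 2: $6312.50, Part 3: $14203.13, Part 4: $11046.88


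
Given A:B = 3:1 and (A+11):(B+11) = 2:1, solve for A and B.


Let A = 3k, B = 1k.
(3k + 11) / (1k + 11) = 2/1
Cross-multiply: 1(3k + 11) = 2(1k + 11)
3k + 11 = 2k + 22
3k - 2k = 22 - 11
1k = 11
k = 11/1 = 11
A = 3×11 = 33, B = 1×11 = 11
= A = 33, B = 11

A = 33, B = 11


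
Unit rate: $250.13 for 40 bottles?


Unit rate = total / quantity
= 250.13 / 40
= $6.25 per unit

$6.25 per unit


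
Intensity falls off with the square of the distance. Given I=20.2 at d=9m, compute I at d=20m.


I₁d₁² = I₂d₂²
I₂ = I₁ × (d₁/d₂)²
= 20.2 × (9/20)²
= 20.2 × 81/400
= 1636.2/400
= 4.0905

4.0905


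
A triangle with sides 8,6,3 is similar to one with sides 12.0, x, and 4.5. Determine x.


Scale factor = 12.0/8 = 1.5
Missing side = 6 × 1.5
= 9.0

9.0


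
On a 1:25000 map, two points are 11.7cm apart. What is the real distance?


Real distance = map distance × scale
= 11.7cm × 25000
= 292500 cm = 2925.0 m
= 2.925 km

2.925 km


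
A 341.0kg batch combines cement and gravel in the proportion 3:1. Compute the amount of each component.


Total parts = 3 + 1 = 4
cement: 341.0 × 3/4 = 255.8kg
gravel: 341.0 × 1/4 = 85.3kg
= 255.8kg and 85.3kg

255.8kg and 85.3kg


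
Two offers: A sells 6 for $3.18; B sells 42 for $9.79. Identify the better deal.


Deal A: $3.18/6 = $0.5300/unit
Deal B: $9.79/42 = $0.2331/unit
B is cheaper per unit
= Deal B

Deal B


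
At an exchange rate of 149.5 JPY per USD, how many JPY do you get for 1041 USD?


Amount × rate = 1041 × 149.5
= 155629.50 JPY

155629.50 JPY


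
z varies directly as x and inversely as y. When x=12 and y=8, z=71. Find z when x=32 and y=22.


z = k·x/y
Solve for k using the known point: k = z·y/x = 71×8/12 = 568/12 ≈ 47.3333
Now evaluate at x=32, y=22:
z = k × 32 / 22 = (568 × 32) / (12 × 22) = 18176/264
≈ 68.8485

68.8485
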